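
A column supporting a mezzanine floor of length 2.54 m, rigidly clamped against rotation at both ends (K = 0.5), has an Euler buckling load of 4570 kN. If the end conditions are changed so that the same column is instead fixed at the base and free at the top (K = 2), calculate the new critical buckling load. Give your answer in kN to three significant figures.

P_cr ∝ 1/K², so P_cr,new = P_cr,old × (K_old/K_new)² = 4570 × (0.5/2)²
= 4570 × 0.06250 = 286 kN

P_cr ≈ 286 kN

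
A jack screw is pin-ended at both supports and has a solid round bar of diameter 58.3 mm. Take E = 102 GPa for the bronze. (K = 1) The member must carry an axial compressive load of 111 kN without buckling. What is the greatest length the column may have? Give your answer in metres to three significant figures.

L_max ≈ 2.27 m

I = πd⁴/64 = π×58.3⁴/64 = 5.671×10^5 mm⁴
I = 5.671×10^-7 m⁴
At the buckling limit P_cr = P = 1.110×10^5 N
From P_cr = π²EI/(K·L)²:  L = (1/K)·√(π²EI/P_cr) = (1/1)·√(π²×1.02×10^11×5.671×10^-7/1.110×10^5)
L = 2.27 m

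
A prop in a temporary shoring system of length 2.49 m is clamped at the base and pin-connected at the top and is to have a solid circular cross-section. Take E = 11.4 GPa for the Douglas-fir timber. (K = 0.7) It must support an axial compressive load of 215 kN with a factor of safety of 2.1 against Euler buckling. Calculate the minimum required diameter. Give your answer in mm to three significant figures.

d ≈ 126 mm

Required P_cr = n·P = 2.1 × 215 = 451.5 kN
L_e = K·L = 0.7 × 2.49 = 1.743 m
Required I = P_cr·L_e²/(π²E) = 4.515×10^5 × 1.743² / (π² × 1.14×10^10) = 1.219×10^-5 m⁴
I_req = 1.219×10^7 mm⁴
Solid circle: I = πd⁴/64  ⇒  d = (64I/π)^(1/4) = (64×1.219×10^7/π)^(1/4) = 126 mm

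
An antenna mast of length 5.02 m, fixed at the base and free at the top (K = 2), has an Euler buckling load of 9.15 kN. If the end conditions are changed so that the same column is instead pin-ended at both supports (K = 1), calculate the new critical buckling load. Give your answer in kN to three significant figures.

P_cr ∝ 1/K², so P_cr,new = P_cr,old × (K_old/K_new)² = 9.15 × (2/1)²
= 9.15 × 4.000 = 36.6 kN

P_cr ≈ 36.6 kN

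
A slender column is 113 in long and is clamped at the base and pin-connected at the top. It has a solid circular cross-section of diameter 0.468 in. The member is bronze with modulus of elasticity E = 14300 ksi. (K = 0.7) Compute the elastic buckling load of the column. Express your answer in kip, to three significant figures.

P_cr ≈ 0.0531 kip

I = πd⁴/64 = π×0.468⁴/64 = 2.355×10^-3 in⁴
Effective length L_e = K·L = 0.7 × 113 = 79.10 in
P_cr = π²EI / L_e² = π² × 14300×10³ × 2.355×10^-3 / 79.10² = 53.12 lb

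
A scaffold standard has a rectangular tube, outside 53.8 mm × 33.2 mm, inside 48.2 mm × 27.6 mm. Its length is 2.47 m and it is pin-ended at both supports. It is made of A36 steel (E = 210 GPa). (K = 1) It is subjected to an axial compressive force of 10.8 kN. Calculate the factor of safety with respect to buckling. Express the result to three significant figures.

Weak-axis I_min = (h_o·b_o³ − h_i·b_i³)/12 with b_o = 33.2, b_i = 27.60 mm (shorter outer/inner sides).
I_min = (53.8×33.2³ − 48.20×27.60³)/12 = 7.962×10^4 mm⁴
I = 7.962×10^4 mm⁴ = 7.962×10^-8 m⁴
Effective length L_e = K·L = 1 × 2.47 = 2.470 m
P_cr = π²EI / L_e² = π² × 210×10⁹ × 7.962×10^-8 / 2.470² = 2.705×10^4 N
Factor of safety n = P_cr / P = 27.047 / 10.8 = 2.50

n ≈ 2.50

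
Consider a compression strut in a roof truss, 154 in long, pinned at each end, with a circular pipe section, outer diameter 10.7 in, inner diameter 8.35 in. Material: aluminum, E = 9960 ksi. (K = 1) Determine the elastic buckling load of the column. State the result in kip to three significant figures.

d_o = 10.7 in, d_i = 8.35 in
I = π(d_o⁴ − d_i⁴)/64 = π(10.7⁴ − 8.350⁴)/64 = 404.8 in⁴
Effective length L_e = K·L = 1 × 154 = 154.0 in
P_cr = π²EI / L_e² = π² × 9960×10³ × 404.8 / 154.0² = 1.678×10^6 lb

P_cr ≈ 1680 kip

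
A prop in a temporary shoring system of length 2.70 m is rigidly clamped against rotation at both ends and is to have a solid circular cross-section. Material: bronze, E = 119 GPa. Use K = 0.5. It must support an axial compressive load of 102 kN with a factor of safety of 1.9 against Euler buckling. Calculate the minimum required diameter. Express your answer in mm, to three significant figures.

Required P_cr = n·P = 1.9 × 102 = 193.8 kN
L_e = K·L = 0.5 × 2.70 = 1.350 m
Required I = P_cr·L_e²/(π²E) = 1.938×10^5 × 1.350² / (π² × 1.19×10^11) = 3.007×10^-7 m⁴
I_req = 3.007×10^5 mm⁴
Solid circle: I = πd⁴/64  ⇒  d = (64I/π)^(1/4) = (64×3.007×10^5/π)^(1/4) = 49.8 mm

d ≈ 49.8 mm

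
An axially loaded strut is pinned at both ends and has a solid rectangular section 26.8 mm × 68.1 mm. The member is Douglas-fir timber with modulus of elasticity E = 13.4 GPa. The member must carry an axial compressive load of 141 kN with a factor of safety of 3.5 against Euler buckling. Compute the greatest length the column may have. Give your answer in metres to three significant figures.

L_max ≈ 0.171 m

Buckling occurs about the weak axis: I_min = h·b³/12 with b = 26.8 mm (the shorter side).
I_min = 68.1×26.8³/12 = 1.092×10^5 mm⁴
I = 1.092×10^-7 m⁴
Required critical load P_cr = n·P = 3.5 × 141 = 493.5 kN = 4.935×10^5 N
From P_cr = π²EI/(K·L)²:  L = (1/K)·√(π²EI/P_cr) = (1/1)·√(π²×1.34×10^10×1.092×10^-7/4.935×10^5)
L = 0.171 m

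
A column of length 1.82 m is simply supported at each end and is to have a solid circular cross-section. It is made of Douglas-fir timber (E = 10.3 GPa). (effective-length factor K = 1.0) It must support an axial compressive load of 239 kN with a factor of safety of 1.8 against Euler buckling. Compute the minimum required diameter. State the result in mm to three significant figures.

d ≈ 130 mm

Required P_cr = n·P = 1.8 × 239 = 430.2 kN
L_e = K·L = 1 × 1.82 = 1.820 m
Required I = P_cr·L_e²/(π²E) = 4.302×10^5 × 1.820² / (π² × 1.03×10^10) = 1.402×10^-5 m⁴
I_req = 1.402×10^7 mm⁴
Solid circle: I = πd⁴/64  ⇒  d = (64I/π)^(1/4) = (64×1.402×10^7/π)^(1/4) = 130 mm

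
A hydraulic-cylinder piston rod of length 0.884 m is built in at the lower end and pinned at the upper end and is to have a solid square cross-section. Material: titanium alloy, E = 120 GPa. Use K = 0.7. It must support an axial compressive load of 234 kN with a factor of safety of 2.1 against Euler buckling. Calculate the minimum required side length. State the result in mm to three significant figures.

Required P_cr = n·P = 2.1 × 234 = 491.4 kN
L_e = K·L = 0.7 × 0.884 = 0.6188 m
Required I = P_cr·L_e²/(π²E) = 4.914×10^5 × 0.6188² / (π² × 1.20×10^11) = 1.589×10^-7 m⁴
I_req = 1.589×10^5 mm⁴
Solid square: I = a⁴/12  ⇒  a = (12I)^(1/4) = (12×1.589×10^5)^(1/4) = 37.2 mm

a ≈ 37.2 mm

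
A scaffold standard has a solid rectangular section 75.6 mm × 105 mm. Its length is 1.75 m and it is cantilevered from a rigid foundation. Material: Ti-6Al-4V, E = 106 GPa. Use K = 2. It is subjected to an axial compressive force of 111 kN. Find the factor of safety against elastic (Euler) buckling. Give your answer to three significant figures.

Buckling occurs about the weak axis: I_min = h·b³/12 with b = 75.6 mm (the shorter side).
I_min = 105×75.6³/12 = 3.781×10^6 mm⁴
I = 3.781×10^6 mm⁴ = 3.781×10^-6 m⁴
Effective length L_e = K·L = 2 × 1.75 = 3.500 m
P_cr = π²EI / L_e² = π² × 106×10⁹ × 3.781×10^-6 / 3.500² = 3.229×10^5 N
Factor of safety n = P_cr / P = 322.88 / 111 = 2.91

n ≈ 2.91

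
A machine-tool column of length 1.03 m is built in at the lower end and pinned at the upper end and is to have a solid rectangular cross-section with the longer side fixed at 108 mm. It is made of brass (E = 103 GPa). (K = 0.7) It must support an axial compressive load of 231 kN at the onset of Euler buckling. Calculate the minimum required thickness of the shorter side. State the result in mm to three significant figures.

L_e = K·L = 0.7 × 1.03 = 0.7210 m
Required I = P_cr·L_e²/(π²E) = 2.310×10^5 × 0.7210² / (π² × 1.03×10^11) = 1.181×10^-7 m⁴
I_req = 1.181×10^5 mm⁴
Rectangle, weak axis: I_min = h·b³/12 with h = 108 mm fixed  ⇒  b = (12I/h)^(1/3) = 23.6 mm

b ≈ 23.6 mm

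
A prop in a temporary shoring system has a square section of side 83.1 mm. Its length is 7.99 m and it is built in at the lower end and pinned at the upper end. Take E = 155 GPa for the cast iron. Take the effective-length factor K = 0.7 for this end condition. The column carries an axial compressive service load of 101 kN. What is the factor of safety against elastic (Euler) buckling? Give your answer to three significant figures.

n ≈ 1.92

I = a⁴/12 = 83.1⁴/12 = 3.974×10^6 mm⁴
I = 3.974×10^6 mm⁴ = 3.974×10^-6 m⁴
Effective length L_e = K·L = 0.7 × 7.99 = 5.593 m
P_cr = π²EI / L_e² = π² × 155×10⁹ × 3.974×10^-6 / 5.593² = 1.943×10^5 N
Factor of safety n = P_cr / P = 194.34 / 101 = 1.92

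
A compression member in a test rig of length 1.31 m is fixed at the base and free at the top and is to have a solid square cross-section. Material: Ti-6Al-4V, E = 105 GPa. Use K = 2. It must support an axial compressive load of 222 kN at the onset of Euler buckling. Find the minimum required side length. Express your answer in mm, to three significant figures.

L_e = K·L = 2 × 1.31 = 2.620 m
Required I = P_cr·L_e²/(π²E) = 2.220×10^5 × 2.620² / (π² × 1.05×10^11) = 1.471×10^-6 m⁴
I_req = 1.471×10^6 mm⁴
Solid square: I = a⁴/12  ⇒  a = (12I)^(1/4) = (12×1.471×10^6)^(1/4) = 64.8 mm

a ≈ 64.8 mm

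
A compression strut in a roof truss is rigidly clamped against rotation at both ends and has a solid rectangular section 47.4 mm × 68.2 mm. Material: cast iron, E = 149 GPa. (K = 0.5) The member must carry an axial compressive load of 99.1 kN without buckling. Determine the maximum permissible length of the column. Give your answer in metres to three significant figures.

L_max ≈ 5.99 m

Buckling occurs about the weak axis: I_min = h·b³/12 with b = 47.4 mm (the shorter side).
I_min = 68.2×47.4³/12 = 6.053×10^5 mm⁴
I = 6.053×10^-7 m⁴
At the buckling limit P_cr = P = 9.910×10^4 N
From P_cr = π²EI/(K·L)²:  L = (1/K)·√(π²EI/P_cr) = (1/0.5)·√(π²×1.49×10^11×6.053×10^-7/9.910×10^4)
L = 5.99 m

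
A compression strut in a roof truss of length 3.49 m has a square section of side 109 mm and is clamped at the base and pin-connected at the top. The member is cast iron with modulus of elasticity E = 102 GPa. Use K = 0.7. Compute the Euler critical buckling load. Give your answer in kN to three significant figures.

P_cr ≈ 1980 kN

I = a⁴/12 = 109⁴/12 = 1.176×10^7 mm⁴
I = 1.176×10^7 mm⁴ = 1.176×10^-5 m⁴
Effective length L_e = K·L = 0.7 × 3.49 = 2.443 m
P_cr = π²EI / L_e² = π² × 102×10⁹ × 1.176×10^-5 / 2.443² = 1.984×10^6 N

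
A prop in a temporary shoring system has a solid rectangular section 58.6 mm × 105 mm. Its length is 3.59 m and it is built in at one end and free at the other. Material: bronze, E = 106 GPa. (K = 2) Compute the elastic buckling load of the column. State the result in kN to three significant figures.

P_cr ≈ 35.7 kN

Buckling occurs about the weak axis: I_min = h·b³/12 with b = 58.6 mm (the shorter side).
I_min = 105×58.6³/12 = 1.761×10^6 mm⁴
I = 1.761×10^6 mm⁴ = 1.761×10^-6 m⁴
Effective length L_e = K·L = 2 × 3.59 = 7.180 m
P_cr = π²EI / L_e² = π² × 106×10⁹ × 1.761×10^-6 / 7.180² = 3.573×10^4 N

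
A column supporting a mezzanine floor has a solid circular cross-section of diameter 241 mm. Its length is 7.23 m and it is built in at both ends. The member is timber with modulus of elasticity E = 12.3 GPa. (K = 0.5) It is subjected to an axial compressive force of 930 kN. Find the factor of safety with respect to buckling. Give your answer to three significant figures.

n ≈ 1.65

I = πd⁴/64 = π×241⁴/64 = 1.656×10^8 mm⁴
I = 1.656×10^8 mm⁴ = 1.656×10^-4 m⁴
Effective length L_e = K·L = 0.5 × 7.23 = 3.615 m
P_cr = π²EI / L_e² = π² × 12.3×10⁹ × 1.656×10^-4 / 3.615² = 1.538×10^6 N
Factor of safety n = P_cr / P = 1538.2 / 930 = 1.65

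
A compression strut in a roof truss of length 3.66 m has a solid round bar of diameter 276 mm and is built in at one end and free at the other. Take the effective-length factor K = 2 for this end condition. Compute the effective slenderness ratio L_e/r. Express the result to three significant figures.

λ ≈ 106

For a solid circle r = d/4 = 276/4 = 69.00 mm
L_e = K·L = 2 × 3.66 m = 7.320 m = 7320.0 mm
λ = L_e / r_min = 7320.0 / 69.00 = 106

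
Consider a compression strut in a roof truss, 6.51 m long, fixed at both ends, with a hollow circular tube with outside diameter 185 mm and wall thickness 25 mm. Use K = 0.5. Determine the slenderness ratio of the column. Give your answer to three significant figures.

Inner diameter d_i = 185 − 2×25 = 135.0 mm
I = π(d_o⁴ − d_i⁴)/64 = π(185⁴ − 135.0⁴)/64 = 4.119×10^7 mm⁴
A = 1.257×10^4 mm²;  r_min = √(I/A) = √(4.119×10^7/1.257×10^4) = 57.25 mm
L_e = K·L = 0.5 × 6.51 m = 3.255 m = 3255.0 mm
λ = L_e / r_min = 3255.0 / 57.25 = 56.9

λ ≈ 56.9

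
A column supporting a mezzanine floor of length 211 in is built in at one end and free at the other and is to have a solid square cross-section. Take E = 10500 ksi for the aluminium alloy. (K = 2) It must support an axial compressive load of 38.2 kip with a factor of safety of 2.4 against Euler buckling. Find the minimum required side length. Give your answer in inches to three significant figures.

a ≈ 6.59 in

Required P_cr = n·P = 2.4 × 38.2 = 91.68 kip
L_e = K·L = 2 × 211 = 422.0 in
Required I = P_cr·L_e²/(π²E) = 9.168×10^4 × 422.0² / (π² × 1.05×10^7) = 157.5 in⁴
Solid square: I = a⁴/12  ⇒  a = (12I)^(1/4) = (12×157.5)^(1/4) = 6.59 in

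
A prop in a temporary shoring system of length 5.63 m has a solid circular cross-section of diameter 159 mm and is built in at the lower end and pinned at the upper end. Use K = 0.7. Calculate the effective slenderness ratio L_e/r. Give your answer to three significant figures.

λ ≈ 99.1

I = πd⁴/64 = π×159⁴/64 = 3.137×10^7 mm⁴
A = 1.986×10^4 mm²;  r_min = √(I/A) = √(3.137×10^7/1.986×10^4) = 39.75 mm
L_e = K·L = 0.7 × 5.63 m = 3.941 m = 3941.0 mm
λ = L_e / r_min = 3941.0 / 39.75 = 99.1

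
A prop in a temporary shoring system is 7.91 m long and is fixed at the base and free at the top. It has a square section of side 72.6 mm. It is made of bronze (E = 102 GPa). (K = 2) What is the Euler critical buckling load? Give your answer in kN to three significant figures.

I = a⁴/12 = 72.6⁴/12 = 2.315×10^6 mm⁴
I = 2.315×10^6 mm⁴ = 2.315×10^-6 m⁴
Effective length L_e = K·L = 2 × 7.91 = 15.82 m
P_cr = π²EI / L_e² = π² × 102×10⁹ × 2.315×10^-6 / 15.82² = 9.312×10^3 N

P_cr ≈ 9.31 kN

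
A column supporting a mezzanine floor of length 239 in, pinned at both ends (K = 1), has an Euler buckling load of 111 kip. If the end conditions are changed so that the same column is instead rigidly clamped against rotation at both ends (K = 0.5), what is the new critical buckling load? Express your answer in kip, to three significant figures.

P_cr ∝ 1/K², so P_cr,new = P_cr,old × (K_old/K_new)² = 111 × (1/0.5)²
= 111 × 4.000 = 444 kip

P_cr ≈ 444 kip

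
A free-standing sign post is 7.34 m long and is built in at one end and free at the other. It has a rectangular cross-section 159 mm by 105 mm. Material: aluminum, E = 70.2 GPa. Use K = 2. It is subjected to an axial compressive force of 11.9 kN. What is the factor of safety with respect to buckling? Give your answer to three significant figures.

Buckling occurs about the weak axis: I_min = h·b³/12 with b = 105 mm (the shorter side).
I_min = 159×105³/12 = 1.534×10^7 mm⁴
I = 1.534×10^7 mm⁴ = 1.534×10^-5 m⁴
Effective length L_e = K·L = 2 × 7.34 = 14.68 m
P_cr = π²EI / L_e² = π² × 70.2×10⁹ × 1.534×10^-5 / 14.68² = 4.931×10^4 N
Factor of safety n = P_cr / P = 49.314 / 11.9 = 4.14

n ≈ 4.14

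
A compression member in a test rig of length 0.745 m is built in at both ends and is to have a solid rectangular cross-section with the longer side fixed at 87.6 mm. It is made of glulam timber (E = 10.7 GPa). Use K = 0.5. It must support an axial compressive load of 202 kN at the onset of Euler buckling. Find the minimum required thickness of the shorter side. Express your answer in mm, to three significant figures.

L_e = K·L = 0.5 × 0.745 = 0.3725 m
Required I = P_cr·L_e²/(π²E) = 2.020×10^5 × 0.3725² / (π² × 1.07×10^10) = 2.654×10^-7 m⁴
I_req = 2.654×10^5 mm⁴
Rectangle, weak axis: I_min = h·b³/12 with h = 87.6 mm fixed  ⇒  b = (12I/h)^(1/3) = 33.1 mm

b ≈ 33.1 mm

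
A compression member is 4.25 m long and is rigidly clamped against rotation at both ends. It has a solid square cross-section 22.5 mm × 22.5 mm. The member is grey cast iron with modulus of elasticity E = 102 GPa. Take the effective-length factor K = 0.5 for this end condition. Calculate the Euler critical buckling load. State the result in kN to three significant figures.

I = a⁴/12 = 22.5⁴/12 = 2.136×10^4 mm⁴
I = 2.136×10^4 mm⁴ = 2.136×10^-8 m⁴
Effective length L_e = K·L = 0.5 × 4.25 = 2.125 m
P_cr = π²EI / L_e² = π² × 102×10⁹ × 2.136×10^-8 / 2.125² = 4.761×10^3 N

P_cr ≈ 4.76 kN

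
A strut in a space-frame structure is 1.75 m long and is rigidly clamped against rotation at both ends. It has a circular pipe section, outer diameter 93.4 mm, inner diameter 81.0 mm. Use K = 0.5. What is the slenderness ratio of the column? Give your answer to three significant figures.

λ ≈ 28.3

d_o = 93.4 mm, d_i = 81.0 mm
I = π(d_o⁴ − d_i⁴)/64 = π(93.4⁴ − 81.00⁴)/64 = 1.623×10^6 mm⁴
A = 1.698×10^3 mm²;  r_min = √(I/A) = √(1.623×10^6/1.698×10^3) = 30.91 mm
L_e = K·L = 0.5 × 1.75 m = 0.8750 m = 875.00 mm
λ = L_e / r_min = 875.00 / 30.91 = 28.3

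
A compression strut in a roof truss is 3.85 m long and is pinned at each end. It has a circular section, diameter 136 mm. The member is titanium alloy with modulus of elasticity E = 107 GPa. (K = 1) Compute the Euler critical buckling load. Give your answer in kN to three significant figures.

P_cr ≈ 1200 kN

I = πd⁴/64 = π×136⁴/64 = 1.679×10^7 mm⁴
I = 1.679×10^7 mm⁴ = 1.679×10^-5 m⁴
Effective length L_e = K·L = 1 × 3.85 = 3.850 m
P_cr = π²EI / L_e² = π² × 107×10⁹ × 1.679×10^-5 / 3.850² = 1.196×10^6 N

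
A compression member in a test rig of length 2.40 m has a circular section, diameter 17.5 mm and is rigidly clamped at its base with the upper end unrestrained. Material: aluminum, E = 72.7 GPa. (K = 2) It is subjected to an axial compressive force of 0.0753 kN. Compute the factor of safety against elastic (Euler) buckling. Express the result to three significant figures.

I = πd⁴/64 = π×17.5⁴/64 = 4.604×10^3 mm⁴
I = 4.604×10^3 mm⁴ = 4.604×10^-9 m⁴
Effective length L_e = K·L = 2 × 2.40 = 4.800 m
P_cr = π²EI / L_e² = π² × 72.7×10⁹ × 4.604×10^-9 / 4.800² = 143.4 N
Factor of safety n = P_cr / P = 0.14338 / 0.0753 = 1.90

n ≈ 1.90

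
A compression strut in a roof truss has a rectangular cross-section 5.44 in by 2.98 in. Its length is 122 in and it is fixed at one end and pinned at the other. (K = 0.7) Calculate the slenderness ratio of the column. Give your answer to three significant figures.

Buckling occurs about the weak axis: I_min = h·b³/12 with b = 2.98 in (the shorter side).
I_min = 5.44×2.98³/12 = 12.00 in⁴
A = 16.21 in²;  r_min = √(I/A) = √(12.00/16.21) = 0.8603 in
L_e = K·L = 0.7 × 122 = 85.40 in
λ = L_e / r_min = 85.400 / 0.8603 = 99.3

λ ≈ 99.3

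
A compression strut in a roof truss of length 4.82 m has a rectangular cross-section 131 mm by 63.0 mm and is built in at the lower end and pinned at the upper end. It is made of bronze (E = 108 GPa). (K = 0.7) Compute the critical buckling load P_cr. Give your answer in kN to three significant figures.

P_cr ≈ 256 kN

Buckling occurs about the weak axis: I_min = h·b³/12 with b = 63.0 mm (the shorter side).
I_min = 131×63.0³/12 = 2.730×10^6 mm⁴
I = 2.730×10^6 mm⁴ = 2.730×10^-6 m⁴
Effective length L_e = K·L = 0.7 × 4.82 = 3.374 m
P_cr = π²EI / L_e² = π² × 108×10⁹ × 2.730×10^-6 / 3.374² = 2.556×10^5 N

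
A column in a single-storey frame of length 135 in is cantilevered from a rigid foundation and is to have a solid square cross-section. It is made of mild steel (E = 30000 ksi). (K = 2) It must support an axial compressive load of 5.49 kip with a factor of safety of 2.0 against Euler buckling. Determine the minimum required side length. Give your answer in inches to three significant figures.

a ≈ 2.39 in

Required P_cr = n·P = 2.0 × 5.49 = 10.98 kip
L_e = K·L = 2 × 135 = 270.0 in
Required I = P_cr·L_e²/(π²E) = 1.098×10^4 × 270.0² / (π² × 3.00×10^7) = 2.703 in⁴
Solid square: I = a⁴/12  ⇒  a = (12I)^(1/4) = (12×2.703)^(1/4) = 2.39 in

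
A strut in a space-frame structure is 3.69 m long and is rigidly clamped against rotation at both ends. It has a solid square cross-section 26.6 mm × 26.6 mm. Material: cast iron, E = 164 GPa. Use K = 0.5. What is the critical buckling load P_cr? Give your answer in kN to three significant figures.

I = a⁴/12 = 26.6⁴/12 = 4.172×10^4 mm⁴
I = 4.172×10^4 mm⁴ = 4.172×10^-8 m⁴
Effective length L_e = K·L = 0.5 × 3.69 = 1.845 m
P_cr = π²EI / L_e² = π² × 164×10⁹ × 4.172×10^-8 / 1.845² = 1.984×10^4 N

P_cr ≈ 19.8 kN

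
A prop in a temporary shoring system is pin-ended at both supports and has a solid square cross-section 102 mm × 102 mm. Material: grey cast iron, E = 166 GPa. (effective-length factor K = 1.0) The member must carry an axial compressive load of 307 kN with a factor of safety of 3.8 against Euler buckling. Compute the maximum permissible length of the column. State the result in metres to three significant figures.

L_max ≈ 3.56 m

I = a⁴/12 = 102⁴/12 = 9.020×10^6 mm⁴
I = 9.020×10^-6 m⁴
Required critical load P_cr = n·P = 3.8 × 307 = 1167 kN = 1.167×10^6 N
From P_cr = π²EI/(K·L)²:  L = (1/K)·√(π²EI/P_cr) = (1/1)·√(π²×1.66×10^11×9.020×10^-6/1.167×10^6)
L = 3.56 m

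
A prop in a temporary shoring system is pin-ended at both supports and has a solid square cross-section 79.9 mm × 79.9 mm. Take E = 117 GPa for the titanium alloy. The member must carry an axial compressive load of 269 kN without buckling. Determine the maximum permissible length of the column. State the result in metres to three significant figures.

I = a⁴/12 = 79.9⁴/12 = 3.396×10^6 mm⁴
I = 3.396×10^-6 m⁴
At the buckling limit P_cr = P = 2.690×10^5 N
From P_cr = π²EI/(K·L)²:  L = (1/K)·√(π²EI/P_cr) = (1/1)·√(π²×1.17×10^11×3.396×10^-6/2.690×10^5)
L = 3.82 m

L_max ≈ 3.82 m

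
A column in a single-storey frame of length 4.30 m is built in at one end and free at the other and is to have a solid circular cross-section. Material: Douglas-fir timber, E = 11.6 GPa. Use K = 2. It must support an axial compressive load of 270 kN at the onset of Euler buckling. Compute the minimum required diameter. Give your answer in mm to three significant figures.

L_e = K·L = 2 × 4.30 = 8.600 m
Required I = P_cr·L_e²/(π²E) = 2.700×10^5 × 8.600² / (π² × 1.16×10^10) = 1.744×10^-4 m⁴
I_req = 1.744×10^8 mm⁴
Solid circle: I = πd⁴/64  ⇒  d = (64I/π)^(1/4) = (64×1.744×10^8/π)^(1/4) = 244 mm

d ≈ 244 mm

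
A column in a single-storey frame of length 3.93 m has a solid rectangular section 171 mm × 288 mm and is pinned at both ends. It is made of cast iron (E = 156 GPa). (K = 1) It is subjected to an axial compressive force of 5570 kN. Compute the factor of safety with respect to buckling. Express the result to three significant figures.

Buckling occurs about the weak axis: I_min = h·b³/12 with b = 171 mm (the shorter side).
I_min = 288×171³/12 = 1.200×10^8 mm⁴
I = 1.200×10^8 mm⁴ = 1.200×10^-4 m⁴
Effective length L_e = K·L = 1 × 3.93 = 3.930 m
P_cr = π²EI / L_e² = π² × 156×10⁹ × 1.200×10^-4 / 3.930² = 1.196×10^7 N
Factor of safety n = P_cr / P = 11963 / 5570 = 2.15

n ≈ 2.15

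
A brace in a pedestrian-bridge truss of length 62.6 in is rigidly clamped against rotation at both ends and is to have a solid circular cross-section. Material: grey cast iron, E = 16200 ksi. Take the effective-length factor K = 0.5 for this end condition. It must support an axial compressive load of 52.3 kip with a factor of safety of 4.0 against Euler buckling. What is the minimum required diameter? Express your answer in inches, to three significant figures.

d ≈ 2.26 in

Required P_cr = n·P = 4.0 × 52.3 = 209.2 kip
L_e = K·L = 0.5 × 62.6 = 31.30 in
Required I = P_cr·L_e²/(π²E) = 2.092×10^5 × 31.30² / (π² × 1.62×10^7) = 1.282 in⁴
Solid circle: I = πd⁴/64  ⇒  d = (64I/π)^(1/4) = (64×1.282/π)^(1/4) = 2.26 in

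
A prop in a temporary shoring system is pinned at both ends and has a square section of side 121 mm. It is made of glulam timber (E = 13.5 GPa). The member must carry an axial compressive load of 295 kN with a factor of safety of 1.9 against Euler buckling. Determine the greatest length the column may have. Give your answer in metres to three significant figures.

L_max ≈ 2.06 m

I = a⁴/12 = 121⁴/12 = 1.786×10^7 mm⁴
I = 1.786×10^-5 m⁴
Required critical load P_cr = n·P = 1.9 × 295 = 560.5 kN = 5.605×10^5 N
From P_cr = π²EI/(K·L)²:  L = (1/K)·√(π²EI/P_cr) = (1/1)·√(π²×1.35×10^10×1.786×10^-5/5.605×10^5)
L = 2.06 m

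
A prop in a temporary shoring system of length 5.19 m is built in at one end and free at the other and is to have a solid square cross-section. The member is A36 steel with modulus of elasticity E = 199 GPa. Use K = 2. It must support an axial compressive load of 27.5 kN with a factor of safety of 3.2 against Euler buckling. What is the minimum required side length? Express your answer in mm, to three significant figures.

Required P_cr = n·P = 3.2 × 27.5 = 88.00 kN
L_e = K·L = 2 × 5.19 = 10.38 m
Required I = P_cr·L_e²/(π²E) = 8.800×10^4 × 10.38² / (π² × 1.99×10^11) = 4.828×10^-6 m⁴
I_req = 4.828×10^6 mm⁴
Solid square: I = a⁴/12  ⇒  a = (12I)^(1/4) = (12×4.828×10^6)^(1/4) = 87.2 mm

a ≈ 87.2 mm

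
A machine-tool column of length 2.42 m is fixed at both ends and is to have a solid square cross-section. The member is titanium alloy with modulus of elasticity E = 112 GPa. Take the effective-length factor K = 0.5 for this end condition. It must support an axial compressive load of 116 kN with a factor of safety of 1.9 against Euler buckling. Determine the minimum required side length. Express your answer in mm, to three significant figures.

a ≈ 43.3 mm

Required P_cr = n·P = 1.9 × 116 = 220.4 kN
L_e = K·L = 0.5 × 2.42 = 1.210 m
Required I = P_cr·L_e²/(π²E) = 2.204×10^5 × 1.210² / (π² × 1.12×10^11) = 2.919×10^-7 m⁴
I_req = 2.919×10^5 mm⁴
Solid square: I = a⁴/12  ⇒  a = (12I)^(1/4) = (12×2.919×10^5)^(1/4) = 43.3 mm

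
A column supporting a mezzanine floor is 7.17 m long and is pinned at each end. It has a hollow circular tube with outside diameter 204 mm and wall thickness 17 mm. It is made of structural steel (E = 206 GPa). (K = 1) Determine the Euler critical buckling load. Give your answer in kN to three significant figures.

P_cr ≈ 1740 kN

Inner diameter d_i = 204 − 2×17 = 170.0 mm
I = π(d_o⁴ − d_i⁴)/64 = π(204⁴ − 170.0⁴)/64 = 4.402×10^7 mm⁴
I = 4.402×10^7 mm⁴ = 4.402×10^-5 m⁴
Effective length L_e = K·L = 1 × 7.17 = 7.170 m
P_cr = π²EI / L_e² = π² × 206×10⁹ × 4.402×10^-5 / 7.170² = 1.741×10^6 N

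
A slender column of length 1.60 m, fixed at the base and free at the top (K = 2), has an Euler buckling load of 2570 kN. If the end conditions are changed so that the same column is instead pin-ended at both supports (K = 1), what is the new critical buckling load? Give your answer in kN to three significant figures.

P_cr ≈ 10300 kN

P_cr ∝ 1/K², so P_cr,new = P_cr,old × (K_old/K_new)² = 2570 × (2/1)²
= 2570 × 4.000 = 10300 kN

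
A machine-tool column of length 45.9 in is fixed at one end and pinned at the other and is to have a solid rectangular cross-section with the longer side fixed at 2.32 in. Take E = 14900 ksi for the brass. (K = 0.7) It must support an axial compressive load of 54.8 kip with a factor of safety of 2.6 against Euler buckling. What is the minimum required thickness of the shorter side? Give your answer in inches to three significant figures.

b ≈ 1.73 in

Required P_cr = n·P = 2.6 × 54.8 = 142.5 kip
L_e = K·L = 0.7 × 45.9 = 32.13 in
Required I = P_cr·L_e²/(π²E) = 1.425×10^5 × 32.13² / (π² × 1.49×10^7) = 1.000 in⁴
Rectangle, weak axis: I_min = h·b³/12 with h = 2.32 in fixed  ⇒  b = (12I/h)^(1/3) = 1.73 in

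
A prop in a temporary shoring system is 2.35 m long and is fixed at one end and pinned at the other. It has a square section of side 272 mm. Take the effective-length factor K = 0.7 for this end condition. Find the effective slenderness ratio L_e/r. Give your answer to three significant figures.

λ ≈ 21.0

I = a⁴/12 = 272⁴/12 = 4.561×10^8 mm⁴
A = 7.398×10^4 mm²;  r_min = √(I/A) = √(4.561×10^8/7.398×10^4) = 78.52 mm
L_e = K·L = 0.7 × 2.35 m = 1.645 m = 1645.0 mm
λ = L_e / r_min = 1645.0 / 78.52 = 21.0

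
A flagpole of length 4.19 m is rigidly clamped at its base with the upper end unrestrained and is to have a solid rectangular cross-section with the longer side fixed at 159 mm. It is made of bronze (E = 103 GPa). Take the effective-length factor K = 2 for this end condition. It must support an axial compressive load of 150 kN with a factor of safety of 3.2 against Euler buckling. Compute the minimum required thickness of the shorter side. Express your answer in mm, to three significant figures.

Required P_cr = n·P = 3.2 × 150 = 480.0 kN
L_e = K·L = 2 × 4.19 = 8.380 m
Required I = P_cr·L_e²/(π²E) = 4.800×10^5 × 8.380² / (π² × 1.03×10^11) = 3.316×10^-5 m⁴
I_req = 3.316×10^7 mm⁴
Rectangle, weak axis: I_min = h·b³/12 with h = 159 mm fixed  ⇒  b = (12I/h)^(1/3) = 136 mm

b ≈ 136 mm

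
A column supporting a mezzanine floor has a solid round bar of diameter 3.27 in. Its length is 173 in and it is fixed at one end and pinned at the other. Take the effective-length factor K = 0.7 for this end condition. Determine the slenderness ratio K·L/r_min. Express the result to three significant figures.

λ ≈ 148

For a solid circle r = d/4 = 3.27/4 = 0.8175 in
L_e = K·L = 0.7 × 173 = 121.1 in
λ = L_e / r_min = 121.10 / 0.8175 = 148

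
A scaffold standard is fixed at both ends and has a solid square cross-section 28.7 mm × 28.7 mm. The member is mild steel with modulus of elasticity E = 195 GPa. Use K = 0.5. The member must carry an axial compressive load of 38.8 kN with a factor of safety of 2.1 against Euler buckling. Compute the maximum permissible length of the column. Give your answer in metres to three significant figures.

L_max ≈ 2.31 m

I = a⁴/12 = 28.7⁴/12 = 5.654×10^4 mm⁴
I = 5.654×10^-8 m⁴
Required critical load P_cr = n·P = 2.1 × 38.8 = 81.48 kN = 8.148×10^4 N
From P_cr = π²EI/(K·L)²:  L = (1/K)·√(π²EI/P_cr) = (1/0.5)·√(π²×1.95×10^11×5.654×10^-8/8.148×10^4)
L = 2.31 m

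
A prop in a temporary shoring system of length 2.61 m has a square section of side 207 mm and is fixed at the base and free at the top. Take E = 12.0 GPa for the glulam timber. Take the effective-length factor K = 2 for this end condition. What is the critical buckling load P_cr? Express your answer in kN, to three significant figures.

P_cr ≈ 665 kN

I = a⁴/12 = 207⁴/12 = 1.530×10^8 mm⁴
I = 1.530×10^8 mm⁴ = 1.530×10^-4 m⁴
Effective length L_e = K·L = 2 × 2.61 = 5.220 m
P_cr = π²EI / L_e² = π² × 12.0×10⁹ × 1.530×10^-4 / 5.220² = 6.650×10^5 N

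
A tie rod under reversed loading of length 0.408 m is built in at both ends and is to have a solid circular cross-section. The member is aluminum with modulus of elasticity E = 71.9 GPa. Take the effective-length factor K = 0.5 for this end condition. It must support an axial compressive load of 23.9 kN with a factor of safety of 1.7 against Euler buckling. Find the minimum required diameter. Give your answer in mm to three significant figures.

d ≈ 14.8 mm

Required P_cr = n·P = 1.7 × 23.9 = 40.63 kN
L_e = K·L = 0.5 × 0.408 = 0.2040 m
Required I = P_cr·L_e²/(π²E) = 4.063×10^4 × 0.2040² / (π² × 7.19×10^10) = 2.383×10^-9 m⁴
I_req = 2.383×10^3 mm⁴
Solid circle: I = πd⁴/64  ⇒  d = (64I/π)^(1/4) = (64×2.383×10^3/π)^(1/4) = 14.8 mm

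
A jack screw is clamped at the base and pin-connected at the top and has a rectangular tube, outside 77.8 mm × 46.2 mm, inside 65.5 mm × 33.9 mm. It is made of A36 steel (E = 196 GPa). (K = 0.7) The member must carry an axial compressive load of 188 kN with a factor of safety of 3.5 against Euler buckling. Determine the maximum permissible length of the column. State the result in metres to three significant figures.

L_max ≈ 1.60 m

Weak-axis I_min = (h_o·b_o³ − h_i·b_i³)/12 with b_o = 46.2, b_i = 33.90 mm (shorter outer/inner sides).
I_min = (77.8×46.2³ − 65.50×33.90³)/12 = 4.267×10^5 mm⁴
I = 4.267×10^-7 m⁴
Required critical load P_cr = n·P = 3.5 × 188 = 658.0 kN = 6.580×10^5 N
From P_cr = π²EI/(K·L)²:  L = (1/K)·√(π²EI/P_cr) = (1/0.7)·√(π²×1.96×10^11×4.267×10^-7/6.580×10^5)
L = 1.60 m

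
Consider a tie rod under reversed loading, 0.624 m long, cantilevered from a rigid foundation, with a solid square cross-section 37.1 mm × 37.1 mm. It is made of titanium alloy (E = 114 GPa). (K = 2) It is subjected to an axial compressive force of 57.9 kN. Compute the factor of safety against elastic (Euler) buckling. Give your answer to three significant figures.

n ≈ 1.97

I = a⁴/12 = 37.1⁴/12 = 1.579×10^5 mm⁴
I = 1.579×10^5 mm⁴ = 1.579×10^-7 m⁴
Effective length L_e = K·L = 2 × 0.624 = 1.248 m
P_cr = π²EI / L_e² = π² × 114×10⁹ × 1.579×10^-7 / 1.248² = 1.140×10^5 N
Factor of safety n = P_cr / P = 114.05 / 57.9 = 1.97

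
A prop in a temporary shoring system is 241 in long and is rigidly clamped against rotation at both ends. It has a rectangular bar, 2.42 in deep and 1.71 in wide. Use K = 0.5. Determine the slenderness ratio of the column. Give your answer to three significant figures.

λ ≈ 244

Buckling occurs about the weak axis: I_min = h·b³/12 with b = 1.71 in (the shorter side).
I_min = 2.42×1.71³/12 = 1.008 in⁴
A = 4.138 in²;  r_min = √(I/A) = √(1.008/4.138) = 0.4936 in
L_e = K·L = 0.5 × 241 = 120.5 in
λ = L_e / r_min = 120.50 / 0.4936 = 244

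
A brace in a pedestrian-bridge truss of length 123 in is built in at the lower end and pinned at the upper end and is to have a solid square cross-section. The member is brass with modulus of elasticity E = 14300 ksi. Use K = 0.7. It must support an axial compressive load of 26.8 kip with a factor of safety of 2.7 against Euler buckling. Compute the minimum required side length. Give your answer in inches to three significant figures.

Required P_cr = n·P = 2.7 × 26.8 = 72.36 kip
L_e = K·L = 0.7 × 123 = 86.10 in
Required I = P_cr·L_e²/(π²E) = 7.236×10^4 × 86.10² / (π² × 1.43×10^7) = 3.801 in⁴
Solid square: I = a⁴/12  ⇒  a = (12I)^(1/4) = (12×3.801)^(1/4) = 2.60 in

a ≈ 2.60 in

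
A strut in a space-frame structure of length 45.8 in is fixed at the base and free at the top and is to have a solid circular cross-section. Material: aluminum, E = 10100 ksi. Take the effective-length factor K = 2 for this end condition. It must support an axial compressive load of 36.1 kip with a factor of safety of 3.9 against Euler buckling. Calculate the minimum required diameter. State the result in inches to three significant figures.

d ≈ 3.94 in

Required P_cr = n·P = 3.9 × 36.1 = 140.8 kip
L_e = K·L = 2 × 45.8 = 91.60 in
Required I = P_cr·L_e²/(π²E) = 1.408×10^5 × 91.60² / (π² × 1.01×10^7) = 11.85 in⁴
Solid circle: I = πd⁴/64  ⇒  d = (64I/π)^(1/4) = (64×11.85/π)^(1/4) = 3.94 in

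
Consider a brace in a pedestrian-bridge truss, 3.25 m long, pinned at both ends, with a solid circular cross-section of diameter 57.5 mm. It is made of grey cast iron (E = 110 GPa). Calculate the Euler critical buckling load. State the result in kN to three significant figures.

P_cr ≈ 55.2 kN

I = πd⁴/64 = π×57.5⁴/64 = 5.366×10^5 mm⁴
I = 5.366×10^5 mm⁴ = 5.366×10^-7 m⁴
Effective length L_e = K·L = 1 × 3.25 = 3.250 m
P_cr = π²EI / L_e² = π² × 110×10⁹ × 5.366×10^-7 / 3.250² = 5.515×10^4 N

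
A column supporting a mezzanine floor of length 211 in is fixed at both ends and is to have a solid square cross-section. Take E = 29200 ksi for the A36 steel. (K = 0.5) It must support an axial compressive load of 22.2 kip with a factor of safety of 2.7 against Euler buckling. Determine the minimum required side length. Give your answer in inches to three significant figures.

Required P_cr = n·P = 2.7 × 22.2 = 59.94 kip
L_e = K·L = 0.5 × 211 = 105.5 in
Required I = P_cr·L_e²/(π²E) = 5.994×10^4 × 105.5² / (π² × 2.92×10^7) = 2.315 in⁴
Solid square: I = a⁴/12  ⇒  a = (12I)^(1/4) = (12×2.315)^(1/4) = 2.30 in

a ≈ 2.30 in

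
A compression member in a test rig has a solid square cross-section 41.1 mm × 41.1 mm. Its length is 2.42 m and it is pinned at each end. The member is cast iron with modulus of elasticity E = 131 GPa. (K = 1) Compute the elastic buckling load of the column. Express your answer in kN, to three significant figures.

P_cr ≈ 52.5 kN

I = a⁴/12 = 41.1⁴/12 = 2.378×10^5 mm⁴
I = 2.378×10^5 mm⁴ = 2.378×10^-7 m⁴
Effective length L_e = K·L = 1 × 2.42 = 2.420 m
P_cr = π²EI / L_e² = π² × 131×10⁹ × 2.378×10^-7 / 2.420² = 5.250×10^4 N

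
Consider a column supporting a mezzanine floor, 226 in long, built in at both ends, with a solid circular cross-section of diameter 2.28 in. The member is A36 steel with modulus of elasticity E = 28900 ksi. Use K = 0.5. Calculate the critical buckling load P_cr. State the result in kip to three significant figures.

I = πd⁴/64 = π×2.28⁴/64 = 1.327 in⁴
Effective length L_e = K·L = 0.5 × 226 = 113.0 in
P_cr = π²EI / L_e² = π² × 28900×10³ × 1.327 / 113.0² = 2.963×10^4 lb

P_cr ≈ 29.6 kip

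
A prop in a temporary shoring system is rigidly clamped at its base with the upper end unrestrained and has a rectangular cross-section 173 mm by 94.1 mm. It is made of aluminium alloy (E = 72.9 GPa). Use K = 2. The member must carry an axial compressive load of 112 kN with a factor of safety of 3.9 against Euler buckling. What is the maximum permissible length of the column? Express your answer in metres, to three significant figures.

Buckling occurs about the weak axis: I_min = h·b³/12 with b = 94.1 mm (the shorter side).
I_min = 173×94.1³/12 = 1.201×10^7 mm⁴
I = 1.201×10^-5 m⁴
Required critical load P_cr = n·P = 3.9 × 112 = 436.8 kN = 4.368×10^5 N
From P_cr = π²EI/(K·L)²:  L = (1/K)·√(π²EI/P_cr) = (1/2)·√(π²×7.29×10^10×1.201×10^-5/4.368×10^5)
L = 2.22 m

L_max ≈ 2.22 m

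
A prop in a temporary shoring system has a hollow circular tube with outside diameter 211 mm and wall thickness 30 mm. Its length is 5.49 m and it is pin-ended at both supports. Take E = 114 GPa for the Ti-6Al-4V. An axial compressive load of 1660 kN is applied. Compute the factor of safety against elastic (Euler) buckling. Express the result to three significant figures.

n ≈ 1.61

Inner diameter d_i = 211 − 2×30 = 151.0 mm
I = π(d_o⁴ − d_i⁴)/64 = π(211⁴ − 151.0⁴)/64 = 7.178×10^7 mm⁴
I = 7.178×10^7 mm⁴ = 7.178×10^-5 m⁴
Effective length L_e = K·L = 1 × 5.49 = 5.490 m
P_cr = π²EI / L_e² = π² × 114×10⁹ × 7.178×10^-5 / 5.490² = 2.679×10^6 N
Factor of safety n = P_cr / P = 2679.5 / 1660 = 1.61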